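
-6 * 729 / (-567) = 54 / 7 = 7.71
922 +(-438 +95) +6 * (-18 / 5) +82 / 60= 16763 / 30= 558.77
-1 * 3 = -3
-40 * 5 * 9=-1800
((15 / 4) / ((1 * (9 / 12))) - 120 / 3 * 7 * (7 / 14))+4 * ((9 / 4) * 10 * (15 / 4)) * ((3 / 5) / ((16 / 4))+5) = 12825 / 8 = 1603.12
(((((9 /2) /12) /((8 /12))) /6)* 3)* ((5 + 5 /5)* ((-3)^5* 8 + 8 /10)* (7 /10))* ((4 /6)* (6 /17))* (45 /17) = -4131729 /2890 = -1429.66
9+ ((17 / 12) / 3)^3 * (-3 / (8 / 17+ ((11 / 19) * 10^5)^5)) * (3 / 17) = 1277379227520000000000000912033925165 / 141931025280000000000000102688777728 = 9.00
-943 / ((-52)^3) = 943 / 140608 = 0.01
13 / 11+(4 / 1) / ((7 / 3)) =223 / 77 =2.90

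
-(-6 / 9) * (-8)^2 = 128 / 3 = 42.67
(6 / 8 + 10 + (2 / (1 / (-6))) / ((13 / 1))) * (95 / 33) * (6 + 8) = 339815 / 858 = 396.05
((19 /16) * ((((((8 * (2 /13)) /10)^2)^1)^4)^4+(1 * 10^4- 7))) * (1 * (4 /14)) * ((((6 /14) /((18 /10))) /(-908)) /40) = -1957387907326161229632446375994791267469448851847743104239353259 /88066466170366986165741842441635227451854944229125976562500000000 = -0.02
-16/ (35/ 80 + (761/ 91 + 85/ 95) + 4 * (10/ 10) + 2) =-442624/ 434183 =-1.02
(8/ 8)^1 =1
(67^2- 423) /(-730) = -2033 /365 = -5.57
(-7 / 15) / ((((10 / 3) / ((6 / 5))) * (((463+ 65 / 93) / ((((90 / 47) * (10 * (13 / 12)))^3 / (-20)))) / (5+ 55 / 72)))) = 133549313625 / 143272417664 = 0.93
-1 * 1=-1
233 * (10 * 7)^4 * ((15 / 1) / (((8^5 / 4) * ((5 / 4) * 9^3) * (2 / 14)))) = 2447519375 / 31104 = 78688.25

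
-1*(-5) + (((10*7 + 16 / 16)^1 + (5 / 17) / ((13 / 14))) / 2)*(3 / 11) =71593 / 4862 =14.73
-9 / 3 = -3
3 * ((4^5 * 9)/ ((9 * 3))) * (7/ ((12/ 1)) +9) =9813.33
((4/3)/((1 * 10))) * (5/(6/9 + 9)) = 2/29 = 0.07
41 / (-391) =-41 / 391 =-0.10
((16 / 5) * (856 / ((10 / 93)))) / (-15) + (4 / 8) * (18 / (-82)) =-17408741 / 10250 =-1698.41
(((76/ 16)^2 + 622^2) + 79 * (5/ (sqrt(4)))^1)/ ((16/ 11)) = 68130315/ 256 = 266134.04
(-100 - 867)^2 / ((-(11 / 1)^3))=-935089 / 1331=-702.55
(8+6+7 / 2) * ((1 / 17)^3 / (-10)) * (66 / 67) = -231 / 658342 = -0.00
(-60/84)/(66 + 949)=-1/1421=-0.00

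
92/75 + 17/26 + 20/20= 5617/1950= 2.88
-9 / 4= -2.25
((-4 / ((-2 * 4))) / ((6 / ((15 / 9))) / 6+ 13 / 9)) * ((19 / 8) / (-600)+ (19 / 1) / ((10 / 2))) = 54663 / 58880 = 0.93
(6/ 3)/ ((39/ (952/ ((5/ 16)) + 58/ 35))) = 213364/ 1365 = 156.31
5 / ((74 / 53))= 265 / 74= 3.58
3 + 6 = 9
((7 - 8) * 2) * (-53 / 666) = 53 / 333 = 0.16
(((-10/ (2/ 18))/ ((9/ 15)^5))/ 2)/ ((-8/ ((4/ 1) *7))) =109375/ 54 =2025.46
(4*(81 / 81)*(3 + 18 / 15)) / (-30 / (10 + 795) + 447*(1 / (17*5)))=76636 / 23819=3.22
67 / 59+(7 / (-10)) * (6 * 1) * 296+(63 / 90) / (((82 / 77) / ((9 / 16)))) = -961171007 / 774080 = -1241.69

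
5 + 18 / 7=53 / 7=7.57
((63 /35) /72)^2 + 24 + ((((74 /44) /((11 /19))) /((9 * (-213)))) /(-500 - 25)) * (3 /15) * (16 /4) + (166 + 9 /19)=141028464807911 /740406744000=190.47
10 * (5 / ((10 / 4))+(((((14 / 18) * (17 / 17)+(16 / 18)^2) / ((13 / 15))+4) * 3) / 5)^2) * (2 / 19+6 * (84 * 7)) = 649153368028 / 1300455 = 499174.03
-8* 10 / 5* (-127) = 2032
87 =87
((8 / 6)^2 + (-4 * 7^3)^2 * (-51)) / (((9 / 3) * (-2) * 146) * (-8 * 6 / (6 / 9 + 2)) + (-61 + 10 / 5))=-864014240 / 141381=-6111.25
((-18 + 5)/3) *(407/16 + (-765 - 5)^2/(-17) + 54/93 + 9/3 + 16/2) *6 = 3818961419/4216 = 905825.76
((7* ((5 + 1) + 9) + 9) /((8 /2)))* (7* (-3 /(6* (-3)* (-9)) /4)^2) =133 /31104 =0.00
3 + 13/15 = 58/15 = 3.87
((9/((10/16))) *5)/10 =36/5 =7.20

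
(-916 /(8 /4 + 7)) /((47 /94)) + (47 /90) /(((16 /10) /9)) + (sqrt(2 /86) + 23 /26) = -373901 /1872 + sqrt(43) /43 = -199.58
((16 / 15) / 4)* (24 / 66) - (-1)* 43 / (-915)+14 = 141413 / 10065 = 14.05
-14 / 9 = -1.56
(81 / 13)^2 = 6561 / 169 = 38.82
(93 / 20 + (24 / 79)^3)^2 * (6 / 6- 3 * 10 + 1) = -14895261588322143 / 24308745552100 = -612.75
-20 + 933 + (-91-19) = 803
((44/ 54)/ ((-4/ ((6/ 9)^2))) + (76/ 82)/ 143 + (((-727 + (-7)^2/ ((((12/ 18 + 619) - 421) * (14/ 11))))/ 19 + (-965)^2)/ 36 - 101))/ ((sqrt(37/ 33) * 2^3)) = 3325445061793835 * sqrt(1221)/ 38203902367488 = 3041.58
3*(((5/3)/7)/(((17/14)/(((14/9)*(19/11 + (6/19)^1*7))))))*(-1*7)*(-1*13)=10485020/31977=327.89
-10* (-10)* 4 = 400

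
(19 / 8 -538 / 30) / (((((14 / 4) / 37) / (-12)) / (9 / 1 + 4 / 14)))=898027 / 49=18327.08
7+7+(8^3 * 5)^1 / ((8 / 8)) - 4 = 2570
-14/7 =-2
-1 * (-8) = 8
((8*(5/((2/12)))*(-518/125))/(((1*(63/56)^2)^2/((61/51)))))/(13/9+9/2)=-4141613056/33151275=-124.93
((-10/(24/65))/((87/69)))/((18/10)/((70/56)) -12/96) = -373750/22881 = -16.33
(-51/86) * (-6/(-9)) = -17/43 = -0.40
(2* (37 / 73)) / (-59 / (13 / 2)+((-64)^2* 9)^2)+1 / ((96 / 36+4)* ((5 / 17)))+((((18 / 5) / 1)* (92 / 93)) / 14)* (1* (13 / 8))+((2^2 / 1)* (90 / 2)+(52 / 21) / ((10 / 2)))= 217588475428373797 / 1199372461523700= 181.42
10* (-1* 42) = -420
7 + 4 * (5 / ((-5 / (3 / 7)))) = 37 / 7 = 5.29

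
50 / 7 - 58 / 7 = -8 / 7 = -1.14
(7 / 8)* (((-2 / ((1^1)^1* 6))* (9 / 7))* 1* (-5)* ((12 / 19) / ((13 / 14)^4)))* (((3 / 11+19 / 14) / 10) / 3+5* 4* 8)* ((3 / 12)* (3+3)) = 2282685237 / 5969249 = 382.41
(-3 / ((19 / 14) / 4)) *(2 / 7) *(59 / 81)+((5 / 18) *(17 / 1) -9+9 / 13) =-72367 / 13338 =-5.43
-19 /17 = -1.12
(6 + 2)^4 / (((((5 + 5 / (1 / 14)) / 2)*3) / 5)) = 8192 / 45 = 182.04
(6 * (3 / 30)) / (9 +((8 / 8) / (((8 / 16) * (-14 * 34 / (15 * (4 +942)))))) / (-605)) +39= 775459 / 19850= 39.07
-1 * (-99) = 99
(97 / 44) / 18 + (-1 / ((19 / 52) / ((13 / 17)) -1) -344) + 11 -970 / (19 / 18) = -6639451285 / 5311944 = -1249.91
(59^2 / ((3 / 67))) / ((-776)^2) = 233227 / 1806528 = 0.13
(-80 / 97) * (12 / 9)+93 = 26743 / 291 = 91.90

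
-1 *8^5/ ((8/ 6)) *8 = -196608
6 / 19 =0.32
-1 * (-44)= 44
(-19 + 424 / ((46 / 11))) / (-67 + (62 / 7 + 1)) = -2653 / 1840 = -1.44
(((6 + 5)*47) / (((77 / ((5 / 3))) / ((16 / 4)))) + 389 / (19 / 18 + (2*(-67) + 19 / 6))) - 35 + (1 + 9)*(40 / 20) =656479 / 24528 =26.76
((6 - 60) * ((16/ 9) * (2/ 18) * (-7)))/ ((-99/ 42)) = -3136/ 99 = -31.68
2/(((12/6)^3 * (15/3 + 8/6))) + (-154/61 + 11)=8.51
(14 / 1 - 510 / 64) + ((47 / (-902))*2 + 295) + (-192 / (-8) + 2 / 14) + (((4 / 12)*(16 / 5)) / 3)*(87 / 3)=1524668881 / 4546080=335.38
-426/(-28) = 213/14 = 15.21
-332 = -332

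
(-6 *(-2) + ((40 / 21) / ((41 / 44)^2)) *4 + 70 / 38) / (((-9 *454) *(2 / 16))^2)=242713648 / 2799479827431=0.00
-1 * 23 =-23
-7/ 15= -0.47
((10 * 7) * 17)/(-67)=-1190/67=-17.76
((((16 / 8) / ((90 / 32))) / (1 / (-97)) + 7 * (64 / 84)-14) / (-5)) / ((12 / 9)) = 11.65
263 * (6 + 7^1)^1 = 3419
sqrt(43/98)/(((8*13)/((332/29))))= 83*sqrt(86)/10556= 0.07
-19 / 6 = -3.17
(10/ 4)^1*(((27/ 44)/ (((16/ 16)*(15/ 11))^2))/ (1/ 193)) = 159.22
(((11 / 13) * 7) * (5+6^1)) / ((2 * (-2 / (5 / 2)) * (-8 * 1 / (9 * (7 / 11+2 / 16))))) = 232155 / 6656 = 34.88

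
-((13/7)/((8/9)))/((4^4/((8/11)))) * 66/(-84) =117/25088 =0.00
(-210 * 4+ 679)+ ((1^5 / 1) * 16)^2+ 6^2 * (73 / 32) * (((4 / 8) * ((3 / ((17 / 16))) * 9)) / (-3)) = -4298 / 17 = -252.82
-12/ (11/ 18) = -19.64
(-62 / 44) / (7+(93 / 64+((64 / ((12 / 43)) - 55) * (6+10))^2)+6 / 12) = -8928 / 49296547223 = -0.00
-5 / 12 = -0.42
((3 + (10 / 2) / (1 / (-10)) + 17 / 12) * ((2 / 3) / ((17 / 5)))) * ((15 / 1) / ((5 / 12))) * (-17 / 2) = 2735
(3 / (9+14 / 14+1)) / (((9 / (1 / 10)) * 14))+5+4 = 41581 / 4620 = 9.00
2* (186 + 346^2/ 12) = 60974/ 3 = 20324.67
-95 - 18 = -113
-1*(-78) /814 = 39 /407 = 0.10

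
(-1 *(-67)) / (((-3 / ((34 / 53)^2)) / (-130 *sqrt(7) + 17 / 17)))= -77452 / 8427 + 10068760 *sqrt(7) / 8427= 3152.01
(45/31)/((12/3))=45/124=0.36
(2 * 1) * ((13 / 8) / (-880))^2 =0.00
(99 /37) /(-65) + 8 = 19141 /2405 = 7.96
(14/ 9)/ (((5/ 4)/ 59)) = 3304/ 45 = 73.42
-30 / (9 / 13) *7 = -910 / 3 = -303.33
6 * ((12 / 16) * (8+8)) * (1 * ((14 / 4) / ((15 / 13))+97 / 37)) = 75324 / 185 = 407.16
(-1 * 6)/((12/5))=-5/2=-2.50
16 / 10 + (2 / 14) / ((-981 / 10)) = 54886 / 34335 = 1.60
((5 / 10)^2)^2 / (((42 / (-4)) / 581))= -83 / 24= -3.46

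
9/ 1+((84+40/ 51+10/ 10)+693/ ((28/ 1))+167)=58453/ 204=286.53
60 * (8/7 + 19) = 8460/7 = 1208.57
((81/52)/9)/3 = 3/52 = 0.06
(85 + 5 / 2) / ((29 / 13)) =2275 / 58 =39.22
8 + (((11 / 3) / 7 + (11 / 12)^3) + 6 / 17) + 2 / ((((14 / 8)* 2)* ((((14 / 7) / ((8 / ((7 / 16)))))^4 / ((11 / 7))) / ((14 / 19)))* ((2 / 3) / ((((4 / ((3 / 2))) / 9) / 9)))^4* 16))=144305420933917085 / 14955907550117184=9.65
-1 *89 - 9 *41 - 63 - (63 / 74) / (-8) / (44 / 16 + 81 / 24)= -520.98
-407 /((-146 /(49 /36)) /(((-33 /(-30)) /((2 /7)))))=1535611 /105120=14.61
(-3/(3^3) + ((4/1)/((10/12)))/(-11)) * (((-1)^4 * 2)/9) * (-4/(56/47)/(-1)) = -0.41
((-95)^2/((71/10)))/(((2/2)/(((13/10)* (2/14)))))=117325/497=236.07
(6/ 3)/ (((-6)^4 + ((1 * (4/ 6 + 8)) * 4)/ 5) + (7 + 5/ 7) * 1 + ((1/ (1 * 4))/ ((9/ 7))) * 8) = 315/ 206672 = 0.00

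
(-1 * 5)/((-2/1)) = 5/2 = 2.50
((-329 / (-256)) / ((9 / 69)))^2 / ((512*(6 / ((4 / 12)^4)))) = 57259489 / 146767085568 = 0.00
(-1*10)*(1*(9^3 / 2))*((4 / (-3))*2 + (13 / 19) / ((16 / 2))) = 1430055 / 152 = 9408.26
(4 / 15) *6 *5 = 8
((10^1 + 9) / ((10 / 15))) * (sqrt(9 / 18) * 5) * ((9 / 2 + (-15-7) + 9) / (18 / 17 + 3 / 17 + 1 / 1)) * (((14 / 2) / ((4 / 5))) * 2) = -151725 * sqrt(2) / 32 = -6705.36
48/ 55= 0.87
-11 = -11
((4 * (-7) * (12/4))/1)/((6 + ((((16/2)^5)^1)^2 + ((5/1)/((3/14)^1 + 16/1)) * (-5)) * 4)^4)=-18586664887/75294218094388185642735350007306641231972225388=-0.00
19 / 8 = 2.38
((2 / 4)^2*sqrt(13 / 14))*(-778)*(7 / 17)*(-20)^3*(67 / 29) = 52126000*sqrt(182) / 493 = 1426406.06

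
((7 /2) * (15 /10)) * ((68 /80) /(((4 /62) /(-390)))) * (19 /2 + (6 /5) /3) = -42729687 /160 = -267060.54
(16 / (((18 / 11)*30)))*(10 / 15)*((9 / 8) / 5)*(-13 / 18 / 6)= -143 / 24300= -0.01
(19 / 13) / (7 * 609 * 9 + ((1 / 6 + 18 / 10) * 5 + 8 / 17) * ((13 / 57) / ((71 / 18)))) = 435727 / 11438492962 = 0.00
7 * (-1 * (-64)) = 448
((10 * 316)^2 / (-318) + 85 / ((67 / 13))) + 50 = -333809255 / 10653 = -31334.77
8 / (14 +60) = 4 / 37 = 0.11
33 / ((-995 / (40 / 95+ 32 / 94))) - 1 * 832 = -147856712 / 177707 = -832.03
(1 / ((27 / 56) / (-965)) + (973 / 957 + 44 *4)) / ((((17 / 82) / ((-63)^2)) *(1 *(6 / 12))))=-378835884420 / 5423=-69857253.26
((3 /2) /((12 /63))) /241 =63 /1928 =0.03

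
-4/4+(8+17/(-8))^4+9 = 1199.33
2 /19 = 0.11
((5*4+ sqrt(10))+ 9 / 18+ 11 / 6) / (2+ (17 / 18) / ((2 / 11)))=36*sqrt(10) / 259+ 804 / 259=3.54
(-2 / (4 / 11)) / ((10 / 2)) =-11 / 10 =-1.10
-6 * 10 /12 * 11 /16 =-55 /16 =-3.44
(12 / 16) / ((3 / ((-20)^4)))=40000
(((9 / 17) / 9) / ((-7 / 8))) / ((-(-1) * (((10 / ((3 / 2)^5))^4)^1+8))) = -3486784401 / 570903023719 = -0.01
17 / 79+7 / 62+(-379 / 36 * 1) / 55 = 662759 / 4849020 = 0.14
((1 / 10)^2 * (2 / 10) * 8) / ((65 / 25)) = 2 / 325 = 0.01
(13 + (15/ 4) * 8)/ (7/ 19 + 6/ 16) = 6536/ 113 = 57.84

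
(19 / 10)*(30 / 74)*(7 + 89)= 2736 / 37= 73.95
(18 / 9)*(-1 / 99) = -2 / 99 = -0.02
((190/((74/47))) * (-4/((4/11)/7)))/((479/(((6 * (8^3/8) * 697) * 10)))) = -920187206400/17723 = -51920510.43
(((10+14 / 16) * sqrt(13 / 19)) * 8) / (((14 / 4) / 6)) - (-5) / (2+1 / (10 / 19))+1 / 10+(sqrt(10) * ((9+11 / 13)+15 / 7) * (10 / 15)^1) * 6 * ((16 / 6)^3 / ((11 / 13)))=539 / 390+1044 * sqrt(247) / 133+2234368 * sqrt(10) / 2079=3523.35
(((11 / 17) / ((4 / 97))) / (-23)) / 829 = -1067 / 1296556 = -0.00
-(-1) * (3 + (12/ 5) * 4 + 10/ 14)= 466/ 35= 13.31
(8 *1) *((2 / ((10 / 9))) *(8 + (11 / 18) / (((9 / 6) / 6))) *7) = 5264 / 5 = 1052.80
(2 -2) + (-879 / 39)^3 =-25153757 / 2197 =-11449.14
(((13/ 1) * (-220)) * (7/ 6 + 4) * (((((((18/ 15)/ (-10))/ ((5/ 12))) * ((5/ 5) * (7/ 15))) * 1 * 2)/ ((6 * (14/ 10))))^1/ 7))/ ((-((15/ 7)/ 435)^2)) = -208776568/ 75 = -2783687.57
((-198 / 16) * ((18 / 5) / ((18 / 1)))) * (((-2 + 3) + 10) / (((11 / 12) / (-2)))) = 297 / 5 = 59.40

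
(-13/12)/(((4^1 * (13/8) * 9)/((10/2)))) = -5/54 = -0.09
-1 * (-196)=196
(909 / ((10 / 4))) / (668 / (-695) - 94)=-126351 / 32999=-3.83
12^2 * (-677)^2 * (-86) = -5675946336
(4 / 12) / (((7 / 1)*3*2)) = 1 / 126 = 0.01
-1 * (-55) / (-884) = -55 / 884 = -0.06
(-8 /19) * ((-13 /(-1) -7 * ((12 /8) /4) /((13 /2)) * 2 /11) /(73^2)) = -14788 /14478893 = -0.00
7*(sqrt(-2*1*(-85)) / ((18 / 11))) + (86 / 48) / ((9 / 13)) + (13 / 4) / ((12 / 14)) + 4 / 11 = 8011 / 1188 + 77*sqrt(170) / 18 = 62.52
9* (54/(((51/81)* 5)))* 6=78732/85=926.26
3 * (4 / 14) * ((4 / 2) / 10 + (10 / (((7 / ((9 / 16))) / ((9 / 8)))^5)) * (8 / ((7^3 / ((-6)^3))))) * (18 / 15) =0.21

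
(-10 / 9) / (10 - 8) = -5 / 9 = -0.56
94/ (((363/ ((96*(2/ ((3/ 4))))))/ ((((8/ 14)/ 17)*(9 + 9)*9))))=5197824/ 14399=360.99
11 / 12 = 0.92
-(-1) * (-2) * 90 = -180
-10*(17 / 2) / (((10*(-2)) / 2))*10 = 85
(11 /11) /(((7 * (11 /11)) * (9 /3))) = 0.05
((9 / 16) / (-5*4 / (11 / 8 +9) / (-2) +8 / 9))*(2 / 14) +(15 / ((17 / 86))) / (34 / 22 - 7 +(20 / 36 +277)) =11437421319 / 35492646784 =0.32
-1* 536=-536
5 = 5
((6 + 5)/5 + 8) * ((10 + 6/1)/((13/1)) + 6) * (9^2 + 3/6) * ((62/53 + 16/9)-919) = -56907968809/10335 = -5506334.67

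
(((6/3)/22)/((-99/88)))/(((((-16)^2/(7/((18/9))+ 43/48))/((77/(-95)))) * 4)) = 1477/5253120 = 0.00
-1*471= -471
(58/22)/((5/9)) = 261/55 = 4.75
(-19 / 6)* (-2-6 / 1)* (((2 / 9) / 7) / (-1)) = -152 / 189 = -0.80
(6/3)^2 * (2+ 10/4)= 18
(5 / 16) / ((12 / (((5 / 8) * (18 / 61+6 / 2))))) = 1675 / 31232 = 0.05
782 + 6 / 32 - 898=-1853 / 16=-115.81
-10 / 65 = -2 / 13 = -0.15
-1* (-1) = 1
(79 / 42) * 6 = 79 / 7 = 11.29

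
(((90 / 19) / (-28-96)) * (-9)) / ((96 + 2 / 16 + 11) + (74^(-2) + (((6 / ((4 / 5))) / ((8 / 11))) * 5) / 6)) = 591408 / 199059029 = 0.00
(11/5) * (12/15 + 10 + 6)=924/25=36.96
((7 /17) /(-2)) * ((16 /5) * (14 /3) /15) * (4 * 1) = -3136 /3825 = -0.82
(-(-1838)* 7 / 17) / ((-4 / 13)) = -83629 / 34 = -2459.68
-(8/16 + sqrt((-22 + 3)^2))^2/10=-1521/40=-38.02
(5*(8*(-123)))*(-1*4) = 19680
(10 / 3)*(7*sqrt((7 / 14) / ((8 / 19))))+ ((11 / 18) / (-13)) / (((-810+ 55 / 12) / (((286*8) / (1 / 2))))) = 7744 / 28995+ 35*sqrt(19) / 6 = 25.69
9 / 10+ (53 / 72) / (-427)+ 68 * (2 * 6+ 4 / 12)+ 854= 260334803 / 153720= 1693.56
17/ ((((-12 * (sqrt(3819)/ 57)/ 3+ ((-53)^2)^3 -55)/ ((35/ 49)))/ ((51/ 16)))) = 867 * sqrt(3819)/ 156809841460511941559536+ 547670279958003/ 313619682921023883119072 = 0.00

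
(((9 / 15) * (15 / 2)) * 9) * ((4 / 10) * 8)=648 / 5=129.60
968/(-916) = -242/229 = -1.06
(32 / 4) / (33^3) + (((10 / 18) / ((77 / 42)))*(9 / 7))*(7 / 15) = 6542 / 35937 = 0.18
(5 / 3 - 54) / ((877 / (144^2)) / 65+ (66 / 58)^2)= -59321583360 / 1468535317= -40.40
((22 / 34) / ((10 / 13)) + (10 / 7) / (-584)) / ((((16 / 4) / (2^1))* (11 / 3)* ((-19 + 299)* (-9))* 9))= -145721 / 28896436800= -0.00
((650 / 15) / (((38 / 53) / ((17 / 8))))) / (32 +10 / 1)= 58565 / 19152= 3.06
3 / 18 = 1 / 6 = 0.17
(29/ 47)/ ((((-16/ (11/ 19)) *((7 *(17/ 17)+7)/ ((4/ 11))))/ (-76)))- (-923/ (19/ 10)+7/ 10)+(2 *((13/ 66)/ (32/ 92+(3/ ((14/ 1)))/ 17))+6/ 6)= 487.23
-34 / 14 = -17 / 7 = -2.43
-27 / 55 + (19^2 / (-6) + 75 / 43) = -835981 / 14190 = -58.91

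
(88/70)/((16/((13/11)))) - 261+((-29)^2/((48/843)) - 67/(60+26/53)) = 1860512043/128240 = 14508.05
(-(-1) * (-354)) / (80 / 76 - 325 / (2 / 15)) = 13452 / 92585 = 0.15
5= 5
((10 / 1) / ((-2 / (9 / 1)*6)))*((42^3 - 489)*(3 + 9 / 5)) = -2649564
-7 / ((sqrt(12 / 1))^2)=-7 / 12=-0.58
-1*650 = -650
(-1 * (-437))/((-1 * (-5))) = 437/5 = 87.40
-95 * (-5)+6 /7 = 3331 /7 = 475.86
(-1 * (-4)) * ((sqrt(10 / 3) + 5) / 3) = 4 * sqrt(30) / 9 + 20 / 3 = 9.10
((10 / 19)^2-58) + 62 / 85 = -1748848 / 30685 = -56.99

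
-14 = -14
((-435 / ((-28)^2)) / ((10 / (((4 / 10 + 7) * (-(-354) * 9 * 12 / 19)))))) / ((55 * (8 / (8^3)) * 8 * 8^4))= -15383601 / 524339200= -0.03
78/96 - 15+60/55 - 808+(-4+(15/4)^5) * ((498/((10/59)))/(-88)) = -11465757069/450560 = -25447.79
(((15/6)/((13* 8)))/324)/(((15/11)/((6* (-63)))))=-77/3744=-0.02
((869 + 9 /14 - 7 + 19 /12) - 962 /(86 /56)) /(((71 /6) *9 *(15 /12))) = 1717922 /961695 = 1.79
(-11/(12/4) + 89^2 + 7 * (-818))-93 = 2098.33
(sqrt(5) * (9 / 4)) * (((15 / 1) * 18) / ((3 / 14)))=2835 * sqrt(5)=6339.25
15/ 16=0.94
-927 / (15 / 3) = -927 / 5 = -185.40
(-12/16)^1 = -0.75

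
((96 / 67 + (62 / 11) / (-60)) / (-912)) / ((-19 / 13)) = 384839 / 383122080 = 0.00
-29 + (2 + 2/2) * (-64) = -221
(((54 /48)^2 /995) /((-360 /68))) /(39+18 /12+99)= -17 /9870400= -0.00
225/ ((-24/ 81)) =-6075/ 8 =-759.38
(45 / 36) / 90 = 1 / 72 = 0.01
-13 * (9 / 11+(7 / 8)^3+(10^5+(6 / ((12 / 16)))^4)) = -7621601689 / 5632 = -1353267.35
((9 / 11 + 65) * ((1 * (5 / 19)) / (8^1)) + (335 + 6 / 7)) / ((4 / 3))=2967159 / 11704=253.52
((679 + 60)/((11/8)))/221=5912/2431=2.43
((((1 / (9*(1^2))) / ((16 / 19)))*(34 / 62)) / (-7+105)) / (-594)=-323 / 259858368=-0.00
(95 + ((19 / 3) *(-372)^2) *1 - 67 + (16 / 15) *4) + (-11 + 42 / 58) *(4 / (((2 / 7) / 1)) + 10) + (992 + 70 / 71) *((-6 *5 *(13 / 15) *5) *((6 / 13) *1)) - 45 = 25220489971 / 30885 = 816593.49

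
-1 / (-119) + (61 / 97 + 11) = 134329 / 11543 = 11.64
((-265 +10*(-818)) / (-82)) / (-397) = -8445 / 32554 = -0.26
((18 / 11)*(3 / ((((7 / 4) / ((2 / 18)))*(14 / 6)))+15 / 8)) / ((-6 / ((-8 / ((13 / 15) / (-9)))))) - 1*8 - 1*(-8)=-23895 / 539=-44.33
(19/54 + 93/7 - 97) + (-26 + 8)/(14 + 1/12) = -5407007/63882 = -84.64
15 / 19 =0.79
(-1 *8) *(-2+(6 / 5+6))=-208 / 5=-41.60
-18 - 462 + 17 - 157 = -620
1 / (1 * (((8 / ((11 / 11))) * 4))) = 1 / 32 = 0.03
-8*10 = -80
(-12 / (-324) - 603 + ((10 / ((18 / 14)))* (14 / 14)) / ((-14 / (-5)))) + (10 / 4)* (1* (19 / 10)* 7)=-61229 / 108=-566.94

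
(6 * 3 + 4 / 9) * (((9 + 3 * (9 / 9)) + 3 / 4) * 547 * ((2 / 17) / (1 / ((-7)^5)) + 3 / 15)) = -7629774253 / 30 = -254325808.43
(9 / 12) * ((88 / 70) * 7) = 33 / 5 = 6.60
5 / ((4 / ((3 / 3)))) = 5 / 4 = 1.25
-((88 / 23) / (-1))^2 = -7744 / 529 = -14.64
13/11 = 1.18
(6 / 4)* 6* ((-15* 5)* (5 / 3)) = -1125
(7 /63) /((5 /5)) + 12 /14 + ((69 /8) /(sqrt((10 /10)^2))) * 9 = 39611 /504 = 78.59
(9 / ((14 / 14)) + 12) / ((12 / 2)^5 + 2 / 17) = 357 / 132194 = 0.00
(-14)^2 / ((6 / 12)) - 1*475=-83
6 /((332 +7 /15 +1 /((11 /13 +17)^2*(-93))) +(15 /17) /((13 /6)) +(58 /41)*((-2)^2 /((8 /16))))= 1360680946560 /78055677009503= 0.02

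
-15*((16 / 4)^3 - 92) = 420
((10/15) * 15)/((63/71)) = 710/63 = 11.27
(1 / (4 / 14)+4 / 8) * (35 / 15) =28 / 3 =9.33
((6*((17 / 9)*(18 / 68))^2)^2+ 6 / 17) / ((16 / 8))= 177 / 136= 1.30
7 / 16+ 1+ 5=103 / 16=6.44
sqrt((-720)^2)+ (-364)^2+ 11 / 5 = 666091 / 5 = 133218.20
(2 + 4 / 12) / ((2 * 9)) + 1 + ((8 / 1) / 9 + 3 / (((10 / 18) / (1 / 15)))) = 3211 / 1350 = 2.38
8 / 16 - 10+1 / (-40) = -381 / 40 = -9.52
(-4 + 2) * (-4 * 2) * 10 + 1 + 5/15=484/3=161.33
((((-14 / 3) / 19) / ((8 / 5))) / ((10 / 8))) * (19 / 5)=-7 / 15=-0.47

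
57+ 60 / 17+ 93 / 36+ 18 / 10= 64.91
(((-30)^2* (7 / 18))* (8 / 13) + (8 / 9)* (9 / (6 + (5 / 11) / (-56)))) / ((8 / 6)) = 7799148 / 47983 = 162.54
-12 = -12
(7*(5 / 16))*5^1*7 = 1225 / 16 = 76.56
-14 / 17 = -0.82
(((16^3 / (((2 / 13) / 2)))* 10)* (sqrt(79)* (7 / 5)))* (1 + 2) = 2236416* sqrt(79) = 19877700.21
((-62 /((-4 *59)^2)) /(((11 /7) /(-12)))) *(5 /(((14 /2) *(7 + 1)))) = 465 /612656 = 0.00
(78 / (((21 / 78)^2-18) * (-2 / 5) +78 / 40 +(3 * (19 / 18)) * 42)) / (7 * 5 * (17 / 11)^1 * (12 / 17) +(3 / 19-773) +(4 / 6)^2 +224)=-41325570 / 38418151267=-0.00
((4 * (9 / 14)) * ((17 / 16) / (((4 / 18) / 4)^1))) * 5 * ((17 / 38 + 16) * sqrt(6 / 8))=4303125 * sqrt(3) / 2128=3502.46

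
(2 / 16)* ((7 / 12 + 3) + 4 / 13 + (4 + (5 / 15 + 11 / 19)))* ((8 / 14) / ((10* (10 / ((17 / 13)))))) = 443581 / 53944800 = 0.01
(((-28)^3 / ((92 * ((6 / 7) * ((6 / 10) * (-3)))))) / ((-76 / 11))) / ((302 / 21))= -924385 / 593883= -1.56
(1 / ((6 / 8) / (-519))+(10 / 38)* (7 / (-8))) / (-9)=11691 / 152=76.91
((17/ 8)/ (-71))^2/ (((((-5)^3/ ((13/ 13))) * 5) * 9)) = -0.00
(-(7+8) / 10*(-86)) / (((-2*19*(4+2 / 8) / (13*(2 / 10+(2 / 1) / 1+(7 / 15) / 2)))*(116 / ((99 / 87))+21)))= -1346631 / 6552055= -0.21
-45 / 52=-0.87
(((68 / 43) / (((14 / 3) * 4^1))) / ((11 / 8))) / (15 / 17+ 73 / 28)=13872 / 785653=0.02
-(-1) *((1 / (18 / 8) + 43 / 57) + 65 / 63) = 890 / 399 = 2.23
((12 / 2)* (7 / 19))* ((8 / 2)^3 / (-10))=-1344 / 95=-14.15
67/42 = 1.60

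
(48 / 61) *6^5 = 373248 / 61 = 6118.82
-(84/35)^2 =-5.76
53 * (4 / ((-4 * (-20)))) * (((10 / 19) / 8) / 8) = 0.02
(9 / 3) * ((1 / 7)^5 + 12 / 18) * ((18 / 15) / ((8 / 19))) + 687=232844349 / 336140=692.70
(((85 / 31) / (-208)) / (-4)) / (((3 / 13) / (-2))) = -85 / 2976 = -0.03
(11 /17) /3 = 11 /51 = 0.22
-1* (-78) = 78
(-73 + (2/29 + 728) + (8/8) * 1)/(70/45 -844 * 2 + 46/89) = -7619913/19581206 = -0.39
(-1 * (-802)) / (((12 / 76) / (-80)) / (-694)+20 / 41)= 34686564160 / 21097723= 1644.09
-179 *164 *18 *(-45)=23778360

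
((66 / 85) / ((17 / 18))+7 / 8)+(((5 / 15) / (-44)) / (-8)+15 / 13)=56573789 / 19836960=2.85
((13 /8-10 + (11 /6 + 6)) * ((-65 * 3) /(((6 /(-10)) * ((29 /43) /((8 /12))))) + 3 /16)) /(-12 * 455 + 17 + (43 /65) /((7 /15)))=0.03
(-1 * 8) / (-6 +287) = -8 / 281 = -0.03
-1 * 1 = -1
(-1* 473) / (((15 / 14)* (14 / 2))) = -63.07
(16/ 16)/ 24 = 1/ 24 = 0.04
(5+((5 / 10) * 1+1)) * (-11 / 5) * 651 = -93093 / 10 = -9309.30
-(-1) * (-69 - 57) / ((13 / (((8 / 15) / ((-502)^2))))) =-84 / 4095065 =-0.00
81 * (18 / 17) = 1458 / 17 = 85.76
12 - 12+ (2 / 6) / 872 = 1 / 2616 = 0.00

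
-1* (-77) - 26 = 51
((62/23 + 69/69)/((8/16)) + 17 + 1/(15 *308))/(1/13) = 33693959/106260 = 317.09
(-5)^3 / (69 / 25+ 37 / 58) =-181250 / 4927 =-36.79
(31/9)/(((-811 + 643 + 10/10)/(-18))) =62/167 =0.37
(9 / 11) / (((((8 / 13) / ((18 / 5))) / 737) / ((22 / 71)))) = 776061 / 710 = 1093.04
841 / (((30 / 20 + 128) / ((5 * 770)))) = 25002.70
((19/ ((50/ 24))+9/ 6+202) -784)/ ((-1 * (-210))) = -9523/ 3500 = -2.72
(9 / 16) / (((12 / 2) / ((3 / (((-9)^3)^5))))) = -1 / 732057358558752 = -0.00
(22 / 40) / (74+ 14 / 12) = 3 / 410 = 0.01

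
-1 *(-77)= 77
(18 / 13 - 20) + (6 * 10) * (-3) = -2582 / 13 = -198.62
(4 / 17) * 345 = 1380 / 17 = 81.18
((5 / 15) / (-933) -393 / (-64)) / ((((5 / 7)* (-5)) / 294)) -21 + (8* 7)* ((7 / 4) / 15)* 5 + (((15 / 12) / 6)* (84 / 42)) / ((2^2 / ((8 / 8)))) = -368494699 / 746400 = -493.70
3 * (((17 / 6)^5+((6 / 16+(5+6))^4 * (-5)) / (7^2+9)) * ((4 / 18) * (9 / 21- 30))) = 1673883862681 / 67350528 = 24853.31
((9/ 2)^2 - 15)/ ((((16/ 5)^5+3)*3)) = 21875/ 4231804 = 0.01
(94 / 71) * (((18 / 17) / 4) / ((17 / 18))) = 7614 / 20519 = 0.37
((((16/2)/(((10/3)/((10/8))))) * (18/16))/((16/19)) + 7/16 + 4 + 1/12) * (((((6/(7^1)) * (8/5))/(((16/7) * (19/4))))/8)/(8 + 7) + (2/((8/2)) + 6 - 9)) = -155497/7296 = -21.31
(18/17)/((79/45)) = 810/1343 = 0.60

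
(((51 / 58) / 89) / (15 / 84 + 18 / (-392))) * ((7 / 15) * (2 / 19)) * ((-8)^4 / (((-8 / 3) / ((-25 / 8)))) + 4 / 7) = 17.56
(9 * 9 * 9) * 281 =204849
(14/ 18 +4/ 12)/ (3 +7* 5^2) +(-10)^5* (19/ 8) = -190237495/ 801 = -237499.99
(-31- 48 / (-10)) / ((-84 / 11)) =1441 / 420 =3.43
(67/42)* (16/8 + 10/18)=1541/378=4.08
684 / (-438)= -114 / 73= -1.56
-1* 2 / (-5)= 2 / 5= 0.40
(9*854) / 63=122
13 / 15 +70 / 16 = 629 / 120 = 5.24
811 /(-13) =-811 /13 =-62.38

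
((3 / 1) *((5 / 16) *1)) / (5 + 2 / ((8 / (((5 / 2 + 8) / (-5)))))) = 75 / 358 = 0.21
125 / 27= 4.63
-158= -158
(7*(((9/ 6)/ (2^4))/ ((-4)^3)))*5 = -105/ 2048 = -0.05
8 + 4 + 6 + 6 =24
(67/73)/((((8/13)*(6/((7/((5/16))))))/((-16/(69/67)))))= -6535984/75555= -86.51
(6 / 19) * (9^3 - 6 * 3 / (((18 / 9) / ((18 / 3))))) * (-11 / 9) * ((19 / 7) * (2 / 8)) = -176.79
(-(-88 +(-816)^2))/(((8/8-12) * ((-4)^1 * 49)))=-166442/539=-308.80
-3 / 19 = -0.16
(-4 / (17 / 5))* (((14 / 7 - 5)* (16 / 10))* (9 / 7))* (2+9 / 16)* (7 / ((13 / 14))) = 30996 / 221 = 140.25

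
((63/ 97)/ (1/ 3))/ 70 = 27/ 970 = 0.03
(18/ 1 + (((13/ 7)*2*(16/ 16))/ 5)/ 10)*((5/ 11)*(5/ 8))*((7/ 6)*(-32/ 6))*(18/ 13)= -6326/ 143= -44.24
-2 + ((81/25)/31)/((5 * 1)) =-7669/3875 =-1.98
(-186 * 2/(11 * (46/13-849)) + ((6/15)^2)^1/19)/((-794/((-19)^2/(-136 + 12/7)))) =46229204/281986469875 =0.00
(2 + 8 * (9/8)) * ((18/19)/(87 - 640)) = -198/10507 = -0.02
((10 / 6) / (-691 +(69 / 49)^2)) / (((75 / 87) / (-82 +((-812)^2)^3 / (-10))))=4989607020138485637529 / 62037375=80429048136522.31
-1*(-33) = 33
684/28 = 171/7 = 24.43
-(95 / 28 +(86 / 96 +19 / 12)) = -1973 / 336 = -5.87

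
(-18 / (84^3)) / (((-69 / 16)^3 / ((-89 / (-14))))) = 5696 / 2366250327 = 0.00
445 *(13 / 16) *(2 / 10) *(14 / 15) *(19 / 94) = 153881 / 11280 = 13.64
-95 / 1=-95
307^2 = 94249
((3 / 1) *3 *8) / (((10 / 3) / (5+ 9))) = 1512 / 5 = 302.40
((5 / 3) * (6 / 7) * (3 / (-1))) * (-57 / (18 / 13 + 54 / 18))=390 / 7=55.71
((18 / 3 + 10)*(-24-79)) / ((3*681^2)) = -1648 / 1391283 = -0.00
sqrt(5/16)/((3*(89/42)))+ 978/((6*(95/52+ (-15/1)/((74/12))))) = -313612/1165+ 7*sqrt(5)/178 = -269.11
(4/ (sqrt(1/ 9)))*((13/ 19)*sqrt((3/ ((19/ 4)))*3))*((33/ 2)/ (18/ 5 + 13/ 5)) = 77220*sqrt(19)/ 11191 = 30.08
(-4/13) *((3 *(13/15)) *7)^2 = -2548/25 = -101.92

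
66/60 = 11/10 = 1.10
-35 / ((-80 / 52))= 91 / 4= 22.75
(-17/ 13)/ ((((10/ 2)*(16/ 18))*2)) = -153/ 1040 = -0.15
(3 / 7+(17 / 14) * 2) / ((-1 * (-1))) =20 / 7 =2.86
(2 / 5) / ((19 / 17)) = 34 / 95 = 0.36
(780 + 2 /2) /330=71 /30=2.37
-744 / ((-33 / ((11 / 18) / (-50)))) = -62 / 225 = -0.28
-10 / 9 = -1.11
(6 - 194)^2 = 35344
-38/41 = -0.93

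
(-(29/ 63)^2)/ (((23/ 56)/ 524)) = -3525472/ 13041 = -270.34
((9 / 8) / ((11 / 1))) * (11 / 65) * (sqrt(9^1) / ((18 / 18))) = 27 / 520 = 0.05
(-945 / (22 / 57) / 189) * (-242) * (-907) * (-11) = 31277895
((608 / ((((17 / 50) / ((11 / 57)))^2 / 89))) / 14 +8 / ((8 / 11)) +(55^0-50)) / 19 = 417614546 / 6572727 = 63.54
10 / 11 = 0.91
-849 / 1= -849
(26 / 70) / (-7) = -13 / 245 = -0.05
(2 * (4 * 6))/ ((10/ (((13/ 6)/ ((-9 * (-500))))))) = 0.00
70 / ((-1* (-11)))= 6.36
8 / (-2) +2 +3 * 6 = 16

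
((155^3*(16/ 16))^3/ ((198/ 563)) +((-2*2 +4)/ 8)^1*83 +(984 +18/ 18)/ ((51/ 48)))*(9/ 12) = 494245358788636997261105/ 4488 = 110125971209589348765.84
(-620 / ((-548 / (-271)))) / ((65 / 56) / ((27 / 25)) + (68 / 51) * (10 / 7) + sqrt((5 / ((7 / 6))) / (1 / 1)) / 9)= -57223915560 / 552769381 + 304855488 * sqrt(210) / 552769381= -95.53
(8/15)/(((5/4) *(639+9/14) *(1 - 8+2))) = -448/3358125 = -0.00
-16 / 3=-5.33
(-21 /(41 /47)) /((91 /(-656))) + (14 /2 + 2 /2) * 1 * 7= 2984 /13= 229.54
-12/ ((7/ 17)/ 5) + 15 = -915/ 7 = -130.71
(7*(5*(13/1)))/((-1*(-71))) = 6.41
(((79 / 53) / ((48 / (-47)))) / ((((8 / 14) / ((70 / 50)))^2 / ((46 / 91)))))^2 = 858012886508449 / 43750287360000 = 19.61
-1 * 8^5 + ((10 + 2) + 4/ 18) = -294802/ 9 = -32755.78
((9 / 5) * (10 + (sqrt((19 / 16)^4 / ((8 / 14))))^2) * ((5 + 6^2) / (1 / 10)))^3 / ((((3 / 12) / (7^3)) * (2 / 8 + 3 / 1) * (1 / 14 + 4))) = 1774329365156525962866799946109 / 17381079811883008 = 102083954757716.58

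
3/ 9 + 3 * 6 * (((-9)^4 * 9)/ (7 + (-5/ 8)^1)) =8503073/ 51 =166726.92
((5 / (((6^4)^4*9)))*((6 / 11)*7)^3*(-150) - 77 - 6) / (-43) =2164281075087227 / 1121254050926592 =1.93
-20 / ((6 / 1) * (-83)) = 10 / 249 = 0.04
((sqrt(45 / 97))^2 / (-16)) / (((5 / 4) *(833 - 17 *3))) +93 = 28217679 / 303416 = 93.00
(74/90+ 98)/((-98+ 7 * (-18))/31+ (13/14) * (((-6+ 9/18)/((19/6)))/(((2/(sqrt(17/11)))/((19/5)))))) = -121049474560/6391037277+ 1555578388 * sqrt(187)/2130345759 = -8.96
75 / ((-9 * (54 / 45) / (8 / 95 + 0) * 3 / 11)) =-1100 / 513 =-2.14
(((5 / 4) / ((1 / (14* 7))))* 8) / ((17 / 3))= 2940 / 17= 172.94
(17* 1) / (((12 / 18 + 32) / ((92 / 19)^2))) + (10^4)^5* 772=77200000000000000000012.20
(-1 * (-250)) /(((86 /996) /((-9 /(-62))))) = 560250 /1333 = 420.29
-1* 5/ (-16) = 5/ 16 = 0.31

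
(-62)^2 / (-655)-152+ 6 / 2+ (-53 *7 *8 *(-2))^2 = 23079541441 / 655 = 35235941.13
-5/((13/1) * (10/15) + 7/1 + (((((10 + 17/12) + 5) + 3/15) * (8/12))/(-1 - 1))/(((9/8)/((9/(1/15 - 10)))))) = -745/2999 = -0.25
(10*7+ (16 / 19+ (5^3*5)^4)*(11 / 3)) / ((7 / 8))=255126953158328 / 399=639415922702.58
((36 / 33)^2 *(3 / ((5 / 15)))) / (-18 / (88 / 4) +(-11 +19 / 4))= -5184 / 3421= -1.52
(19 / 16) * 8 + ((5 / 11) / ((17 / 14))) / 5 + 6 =5825 / 374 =15.57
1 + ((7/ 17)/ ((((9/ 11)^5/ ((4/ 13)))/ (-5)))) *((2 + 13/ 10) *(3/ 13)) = -0.32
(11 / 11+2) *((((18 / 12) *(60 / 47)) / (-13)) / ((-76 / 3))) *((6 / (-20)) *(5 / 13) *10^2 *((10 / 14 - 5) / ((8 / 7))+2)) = 212625 / 603668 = 0.35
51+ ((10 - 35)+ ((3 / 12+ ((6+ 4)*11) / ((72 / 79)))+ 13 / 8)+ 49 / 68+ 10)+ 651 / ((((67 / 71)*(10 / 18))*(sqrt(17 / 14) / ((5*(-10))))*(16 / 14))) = 194971 / 1224 - 14559615*sqrt(238) / 4556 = -49141.59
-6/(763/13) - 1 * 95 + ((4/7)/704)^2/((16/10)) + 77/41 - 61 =-8369012641975/54265243648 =-154.22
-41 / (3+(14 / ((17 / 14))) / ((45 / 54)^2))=-17425 / 8331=-2.09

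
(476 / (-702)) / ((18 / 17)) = -2023 / 3159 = -0.64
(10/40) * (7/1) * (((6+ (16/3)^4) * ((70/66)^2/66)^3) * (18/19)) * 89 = 0.60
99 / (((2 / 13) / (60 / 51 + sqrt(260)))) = 12870 / 17 + 1287 *sqrt(65) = 11133.18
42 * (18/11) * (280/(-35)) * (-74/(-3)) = -149184/11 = -13562.18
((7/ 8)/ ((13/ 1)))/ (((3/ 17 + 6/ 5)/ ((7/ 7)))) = 595/ 12168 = 0.05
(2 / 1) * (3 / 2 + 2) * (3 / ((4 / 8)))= 42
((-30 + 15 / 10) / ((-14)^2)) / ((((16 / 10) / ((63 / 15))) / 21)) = -513 / 64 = -8.02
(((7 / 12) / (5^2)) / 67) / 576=7 / 11577600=0.00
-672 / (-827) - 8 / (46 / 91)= -285572 / 19021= -15.01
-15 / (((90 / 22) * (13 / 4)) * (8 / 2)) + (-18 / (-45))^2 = -119 / 975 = -0.12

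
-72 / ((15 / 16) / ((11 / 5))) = -4224 / 25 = -168.96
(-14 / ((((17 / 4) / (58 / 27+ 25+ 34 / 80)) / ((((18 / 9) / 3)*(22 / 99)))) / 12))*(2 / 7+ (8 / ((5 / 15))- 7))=-57652144 / 20655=-2791.20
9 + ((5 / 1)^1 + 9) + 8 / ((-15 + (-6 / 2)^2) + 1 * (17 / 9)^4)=1068053 / 44155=24.19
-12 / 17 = -0.71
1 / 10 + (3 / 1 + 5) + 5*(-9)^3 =-36369 / 10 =-3636.90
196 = 196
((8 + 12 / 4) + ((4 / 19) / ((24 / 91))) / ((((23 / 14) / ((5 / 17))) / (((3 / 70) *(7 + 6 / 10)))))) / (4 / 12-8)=-64788 / 44965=-1.44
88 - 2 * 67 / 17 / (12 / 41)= 6229 / 102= 61.07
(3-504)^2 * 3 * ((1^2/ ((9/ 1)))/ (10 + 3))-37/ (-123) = 6436.22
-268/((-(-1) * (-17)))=268/17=15.76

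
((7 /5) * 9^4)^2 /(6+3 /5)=703096443 /55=12783571.69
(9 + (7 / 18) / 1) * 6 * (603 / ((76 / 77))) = 2615613 / 76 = 34415.96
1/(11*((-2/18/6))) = -54/11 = -4.91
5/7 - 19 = -18.29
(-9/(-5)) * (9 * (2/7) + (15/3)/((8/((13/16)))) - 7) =-31617/4480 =-7.06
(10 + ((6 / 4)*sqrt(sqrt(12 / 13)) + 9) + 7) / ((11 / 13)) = 3*13^(3 / 4)*sqrt(2)*3^(1 / 4) / 22 + 338 / 11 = 32.46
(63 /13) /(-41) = -63 /533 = -0.12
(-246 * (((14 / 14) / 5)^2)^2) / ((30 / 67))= -2747 / 3125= -0.88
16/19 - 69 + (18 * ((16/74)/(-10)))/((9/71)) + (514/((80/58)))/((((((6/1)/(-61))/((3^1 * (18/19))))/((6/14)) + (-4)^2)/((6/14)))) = -31582851905/516094796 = -61.20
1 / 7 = 0.14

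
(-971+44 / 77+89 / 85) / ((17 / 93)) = -53640726 / 10115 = -5303.09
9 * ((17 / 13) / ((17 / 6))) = 54 / 13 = 4.15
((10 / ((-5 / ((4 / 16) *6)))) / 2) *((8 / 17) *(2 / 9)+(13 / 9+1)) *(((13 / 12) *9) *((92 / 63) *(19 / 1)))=-1034.36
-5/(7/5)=-25/7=-3.57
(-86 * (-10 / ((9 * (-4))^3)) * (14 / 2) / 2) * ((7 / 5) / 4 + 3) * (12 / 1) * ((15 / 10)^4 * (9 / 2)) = -60501 / 1024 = -59.08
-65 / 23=-2.83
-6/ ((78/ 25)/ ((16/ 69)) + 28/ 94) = -56400/ 129277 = -0.44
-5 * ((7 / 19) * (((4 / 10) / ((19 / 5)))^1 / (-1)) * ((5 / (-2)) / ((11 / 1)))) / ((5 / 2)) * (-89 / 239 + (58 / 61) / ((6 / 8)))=-2741270 / 173679627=-0.02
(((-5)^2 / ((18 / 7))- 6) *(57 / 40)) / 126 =1273 / 30240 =0.04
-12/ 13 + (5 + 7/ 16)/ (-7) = -2475/ 1456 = -1.70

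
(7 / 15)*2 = 14 / 15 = 0.93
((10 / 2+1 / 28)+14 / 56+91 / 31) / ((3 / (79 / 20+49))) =157438 / 1085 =145.10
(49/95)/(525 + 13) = 49/51110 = 0.00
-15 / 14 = -1.07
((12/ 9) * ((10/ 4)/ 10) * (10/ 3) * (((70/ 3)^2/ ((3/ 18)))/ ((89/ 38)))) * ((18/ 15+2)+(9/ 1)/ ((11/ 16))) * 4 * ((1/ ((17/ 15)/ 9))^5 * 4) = 17732613104640000000/ 1390040003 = 12756908482.04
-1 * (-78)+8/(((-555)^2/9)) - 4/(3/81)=-1026742/34225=-30.00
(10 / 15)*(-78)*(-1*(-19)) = -988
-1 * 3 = -3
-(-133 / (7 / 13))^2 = -61009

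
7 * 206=1442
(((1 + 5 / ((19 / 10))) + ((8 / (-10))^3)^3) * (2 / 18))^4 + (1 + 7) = 99823024834670353054369495747592041 / 12442412567907012999057769775390625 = 8.02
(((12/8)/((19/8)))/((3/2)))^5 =32768/2476099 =0.01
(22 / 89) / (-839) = -22 / 74671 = -0.00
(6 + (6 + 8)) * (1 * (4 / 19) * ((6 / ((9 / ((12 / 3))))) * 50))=32000 / 57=561.40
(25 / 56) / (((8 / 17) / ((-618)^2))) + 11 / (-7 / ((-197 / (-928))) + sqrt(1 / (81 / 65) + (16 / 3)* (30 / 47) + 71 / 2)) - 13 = 12561413042617303313 / 34671020751472 - 3842091* sqrt(28418738) / 309562685281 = 362302.88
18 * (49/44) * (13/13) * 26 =5733/11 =521.18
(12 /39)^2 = 16 /169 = 0.09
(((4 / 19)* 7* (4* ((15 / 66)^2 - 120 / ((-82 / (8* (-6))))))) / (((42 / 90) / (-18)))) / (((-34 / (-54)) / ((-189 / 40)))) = -11289086235 / 94259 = -119766.67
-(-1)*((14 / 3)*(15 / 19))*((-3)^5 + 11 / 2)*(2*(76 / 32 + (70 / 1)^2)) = -34316625 / 4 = -8579156.25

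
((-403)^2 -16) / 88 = 14763 / 8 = 1845.38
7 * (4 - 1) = 21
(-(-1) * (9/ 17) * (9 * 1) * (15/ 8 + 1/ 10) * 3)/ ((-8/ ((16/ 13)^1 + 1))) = -556713/ 70720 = -7.87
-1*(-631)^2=-398161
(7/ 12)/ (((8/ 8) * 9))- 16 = -1721/ 108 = -15.94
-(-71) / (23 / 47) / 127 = 3337 / 2921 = 1.14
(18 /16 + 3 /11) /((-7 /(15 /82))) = -45 /1232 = -0.04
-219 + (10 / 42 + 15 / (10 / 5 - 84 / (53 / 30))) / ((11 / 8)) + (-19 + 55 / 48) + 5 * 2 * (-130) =-2285437697 / 1487024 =-1536.92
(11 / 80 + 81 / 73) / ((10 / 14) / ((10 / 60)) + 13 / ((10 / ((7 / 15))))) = 764715 / 3000008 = 0.25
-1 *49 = -49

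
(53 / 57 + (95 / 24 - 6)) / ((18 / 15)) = -845 / 912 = -0.93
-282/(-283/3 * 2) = 423/283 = 1.49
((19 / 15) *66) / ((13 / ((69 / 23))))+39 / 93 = 39719 / 2015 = 19.71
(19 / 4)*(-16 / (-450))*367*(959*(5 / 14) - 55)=160379 / 9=17819.89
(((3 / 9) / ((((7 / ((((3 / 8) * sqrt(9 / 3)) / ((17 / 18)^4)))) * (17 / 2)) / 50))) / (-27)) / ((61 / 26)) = -0.00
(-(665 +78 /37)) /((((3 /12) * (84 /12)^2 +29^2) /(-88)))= 8688416 /126281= 68.80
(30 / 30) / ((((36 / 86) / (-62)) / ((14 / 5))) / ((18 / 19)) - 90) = -37324 / 3359255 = -0.01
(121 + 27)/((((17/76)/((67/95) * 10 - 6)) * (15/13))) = 30784/51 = 603.61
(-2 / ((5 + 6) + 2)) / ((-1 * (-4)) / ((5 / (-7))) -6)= 5 / 377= 0.01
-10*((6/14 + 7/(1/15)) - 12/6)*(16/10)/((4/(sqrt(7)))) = -2896*sqrt(7)/7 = -1094.59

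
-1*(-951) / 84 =317 / 28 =11.32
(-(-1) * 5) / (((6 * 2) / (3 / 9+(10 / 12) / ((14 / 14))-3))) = -55 / 72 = -0.76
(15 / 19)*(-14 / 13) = -210 / 247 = -0.85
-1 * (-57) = 57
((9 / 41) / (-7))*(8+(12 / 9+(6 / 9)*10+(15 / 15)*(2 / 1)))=-162 / 287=-0.56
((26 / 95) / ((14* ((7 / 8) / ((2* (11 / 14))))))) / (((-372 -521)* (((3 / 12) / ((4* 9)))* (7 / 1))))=-164736 / 203688835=-0.00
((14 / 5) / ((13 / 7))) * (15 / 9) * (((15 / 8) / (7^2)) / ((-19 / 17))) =-0.09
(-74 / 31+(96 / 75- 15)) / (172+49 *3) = -12483 / 247225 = -0.05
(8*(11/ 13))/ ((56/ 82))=902/ 91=9.91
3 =3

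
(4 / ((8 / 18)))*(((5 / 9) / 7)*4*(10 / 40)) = 5 / 7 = 0.71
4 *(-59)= -236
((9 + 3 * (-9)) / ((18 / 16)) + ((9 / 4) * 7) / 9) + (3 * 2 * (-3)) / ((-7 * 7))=-13.88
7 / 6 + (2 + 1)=25 / 6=4.17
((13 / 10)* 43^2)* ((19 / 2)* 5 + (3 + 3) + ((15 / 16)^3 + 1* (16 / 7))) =39014767181 / 286720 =136072.71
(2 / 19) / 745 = 2 / 14155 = 0.00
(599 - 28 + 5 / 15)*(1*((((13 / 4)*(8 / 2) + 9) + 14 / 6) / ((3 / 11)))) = 1376342 / 27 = 50975.63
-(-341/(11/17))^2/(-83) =277729/83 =3346.13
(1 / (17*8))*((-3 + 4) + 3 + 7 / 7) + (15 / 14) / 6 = 205 / 952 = 0.22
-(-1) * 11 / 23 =11 / 23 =0.48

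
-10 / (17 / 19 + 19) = -0.50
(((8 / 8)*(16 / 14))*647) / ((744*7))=647 / 4557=0.14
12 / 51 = 4 / 17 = 0.24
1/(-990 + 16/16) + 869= 859440/989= 869.00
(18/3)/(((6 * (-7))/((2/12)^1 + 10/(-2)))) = 29/42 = 0.69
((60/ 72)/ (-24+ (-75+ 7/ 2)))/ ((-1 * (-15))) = -1/ 1719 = -0.00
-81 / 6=-13.50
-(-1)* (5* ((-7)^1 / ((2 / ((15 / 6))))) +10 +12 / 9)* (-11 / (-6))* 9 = -4279 / 8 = -534.88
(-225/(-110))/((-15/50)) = -75/11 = -6.82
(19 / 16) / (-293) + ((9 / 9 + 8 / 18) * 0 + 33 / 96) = 3185 / 9376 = 0.34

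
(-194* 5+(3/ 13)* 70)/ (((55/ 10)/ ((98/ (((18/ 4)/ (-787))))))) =3825449600/ 1287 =2972377.31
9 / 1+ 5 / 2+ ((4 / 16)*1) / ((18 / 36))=12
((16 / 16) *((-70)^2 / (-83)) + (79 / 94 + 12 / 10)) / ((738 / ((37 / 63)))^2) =-434834101 / 12046800903480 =-0.00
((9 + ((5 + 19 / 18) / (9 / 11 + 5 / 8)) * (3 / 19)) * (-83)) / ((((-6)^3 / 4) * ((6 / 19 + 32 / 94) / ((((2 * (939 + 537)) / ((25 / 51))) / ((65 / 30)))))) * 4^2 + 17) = -190185683159 / 3983046517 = -47.75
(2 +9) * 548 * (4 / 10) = 12056 / 5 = 2411.20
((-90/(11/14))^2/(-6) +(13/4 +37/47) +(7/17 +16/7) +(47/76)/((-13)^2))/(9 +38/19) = -9474682199285/47807185426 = -198.19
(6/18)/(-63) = -1/189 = -0.01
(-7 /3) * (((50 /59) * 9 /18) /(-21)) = 25 /531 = 0.05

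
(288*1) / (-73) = -288 / 73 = -3.95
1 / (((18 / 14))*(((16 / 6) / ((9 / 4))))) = 21 / 32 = 0.66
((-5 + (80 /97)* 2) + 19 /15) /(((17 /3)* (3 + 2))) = -3032 /41225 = -0.07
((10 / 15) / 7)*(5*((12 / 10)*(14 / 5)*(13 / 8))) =13 / 5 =2.60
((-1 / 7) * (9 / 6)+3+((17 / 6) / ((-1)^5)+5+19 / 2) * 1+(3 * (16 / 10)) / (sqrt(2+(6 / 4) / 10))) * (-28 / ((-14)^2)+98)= 6576 * sqrt(215) / 301+415795 / 294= 1734.61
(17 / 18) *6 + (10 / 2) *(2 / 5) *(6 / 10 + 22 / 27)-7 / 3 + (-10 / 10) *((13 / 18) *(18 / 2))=-91 / 270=-0.34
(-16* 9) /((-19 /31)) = 4464 /19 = 234.95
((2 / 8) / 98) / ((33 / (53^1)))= 53 / 12936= 0.00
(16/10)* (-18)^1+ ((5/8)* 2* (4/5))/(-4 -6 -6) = -2309/80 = -28.86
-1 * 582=-582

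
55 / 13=4.23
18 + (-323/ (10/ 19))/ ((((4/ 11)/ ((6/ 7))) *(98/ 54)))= -5344587/ 6860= -779.09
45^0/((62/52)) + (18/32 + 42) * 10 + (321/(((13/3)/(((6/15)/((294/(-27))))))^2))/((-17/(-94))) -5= 18030637322283/42768052600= 421.59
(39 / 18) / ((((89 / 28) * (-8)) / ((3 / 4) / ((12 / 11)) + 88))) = -7.56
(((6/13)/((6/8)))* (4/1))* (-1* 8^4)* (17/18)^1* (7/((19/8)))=-62390272/2223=-28065.80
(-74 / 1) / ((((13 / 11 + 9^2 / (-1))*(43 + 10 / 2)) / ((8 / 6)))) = 0.03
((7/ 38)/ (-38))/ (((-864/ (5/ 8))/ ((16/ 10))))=7/ 1247616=0.00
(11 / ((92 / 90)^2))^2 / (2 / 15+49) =676603125 / 299989552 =2.26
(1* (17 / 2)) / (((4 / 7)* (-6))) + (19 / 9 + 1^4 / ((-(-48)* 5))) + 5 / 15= -11 / 360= -0.03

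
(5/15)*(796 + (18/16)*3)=6395/24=266.46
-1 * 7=-7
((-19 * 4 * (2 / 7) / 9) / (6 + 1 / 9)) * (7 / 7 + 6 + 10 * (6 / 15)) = -152 / 35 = -4.34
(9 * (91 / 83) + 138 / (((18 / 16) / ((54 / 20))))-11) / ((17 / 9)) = 1232802 / 7055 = 174.74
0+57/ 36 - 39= -37.42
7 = 7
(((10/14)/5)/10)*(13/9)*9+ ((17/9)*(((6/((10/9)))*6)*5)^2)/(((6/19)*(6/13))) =340119.19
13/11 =1.18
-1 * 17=-17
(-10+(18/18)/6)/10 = -59/60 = -0.98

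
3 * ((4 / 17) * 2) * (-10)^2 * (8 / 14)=9600 / 119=80.67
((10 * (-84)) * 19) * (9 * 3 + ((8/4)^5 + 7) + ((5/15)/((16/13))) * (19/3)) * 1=-6484415/6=-1080735.83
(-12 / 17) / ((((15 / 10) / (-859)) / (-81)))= -556632 / 17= -32743.06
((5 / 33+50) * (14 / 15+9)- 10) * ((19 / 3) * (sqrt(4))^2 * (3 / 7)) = 3673004 / 693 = 5300.15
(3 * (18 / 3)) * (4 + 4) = 144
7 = 7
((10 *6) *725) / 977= 43500 / 977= 44.52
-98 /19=-5.16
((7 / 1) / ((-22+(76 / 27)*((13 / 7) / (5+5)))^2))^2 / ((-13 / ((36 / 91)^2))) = -64596985700625 / 23299783795569079552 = -0.00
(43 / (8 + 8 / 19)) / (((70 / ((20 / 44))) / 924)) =2451 / 80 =30.64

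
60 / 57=20 / 19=1.05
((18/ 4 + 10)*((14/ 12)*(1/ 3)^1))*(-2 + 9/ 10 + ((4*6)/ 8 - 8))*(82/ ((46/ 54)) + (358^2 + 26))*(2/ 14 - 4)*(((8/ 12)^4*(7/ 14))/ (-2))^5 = -222702212096/ 44553356235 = -5.00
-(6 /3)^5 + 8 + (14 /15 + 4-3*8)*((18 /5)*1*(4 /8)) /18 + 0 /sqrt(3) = -1943 /75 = -25.91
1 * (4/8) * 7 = 7/2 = 3.50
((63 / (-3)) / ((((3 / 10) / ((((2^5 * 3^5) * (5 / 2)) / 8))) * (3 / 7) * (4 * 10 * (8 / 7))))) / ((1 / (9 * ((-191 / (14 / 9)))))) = 307021995 / 32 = 9594437.34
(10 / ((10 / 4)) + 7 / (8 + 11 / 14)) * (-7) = -4130 / 123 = -33.58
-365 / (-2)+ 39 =443 / 2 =221.50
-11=-11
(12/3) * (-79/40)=-79/10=-7.90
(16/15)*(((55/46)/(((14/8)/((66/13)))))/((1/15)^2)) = 1742400/2093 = 832.49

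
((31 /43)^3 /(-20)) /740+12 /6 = 2353377409 /1176703600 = 2.00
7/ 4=1.75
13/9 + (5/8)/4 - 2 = -115/288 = -0.40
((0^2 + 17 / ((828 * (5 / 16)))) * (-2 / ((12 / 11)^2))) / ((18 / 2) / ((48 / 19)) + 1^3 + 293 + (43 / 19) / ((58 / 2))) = -9067256 / 24442550685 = -0.00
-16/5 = -3.20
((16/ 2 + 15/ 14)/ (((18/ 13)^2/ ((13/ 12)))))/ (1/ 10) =51.26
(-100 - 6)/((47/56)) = -5936/47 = -126.30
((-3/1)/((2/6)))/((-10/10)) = 9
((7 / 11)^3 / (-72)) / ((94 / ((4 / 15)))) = -343 / 33780780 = -0.00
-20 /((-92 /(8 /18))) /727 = 20 /150489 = 0.00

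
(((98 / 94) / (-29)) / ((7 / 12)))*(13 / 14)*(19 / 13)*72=-8208 / 1363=-6.02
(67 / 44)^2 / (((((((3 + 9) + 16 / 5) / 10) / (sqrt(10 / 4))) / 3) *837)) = 112225 *sqrt(10) / 41050944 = 0.01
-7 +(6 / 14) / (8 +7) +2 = -174 / 35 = -4.97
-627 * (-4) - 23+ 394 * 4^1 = 4061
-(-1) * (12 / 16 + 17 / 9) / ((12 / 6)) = 95 / 72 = 1.32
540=540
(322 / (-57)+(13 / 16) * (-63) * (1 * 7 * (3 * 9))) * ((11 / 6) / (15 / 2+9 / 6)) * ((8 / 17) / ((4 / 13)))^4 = -2773576674869 / 257077638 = -10788.87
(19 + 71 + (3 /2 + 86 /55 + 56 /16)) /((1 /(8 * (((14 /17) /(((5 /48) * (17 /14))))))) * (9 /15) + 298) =133242368 /411208215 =0.32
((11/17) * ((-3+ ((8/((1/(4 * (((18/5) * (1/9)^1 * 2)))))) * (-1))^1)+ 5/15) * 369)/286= -26076/1105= -23.60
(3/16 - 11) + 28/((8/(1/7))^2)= -605/56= -10.80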